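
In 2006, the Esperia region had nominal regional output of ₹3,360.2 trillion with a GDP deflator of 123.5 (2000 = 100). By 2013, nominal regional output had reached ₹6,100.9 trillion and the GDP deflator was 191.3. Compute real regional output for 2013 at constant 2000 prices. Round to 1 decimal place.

₹3,189.2 trillion

Real regional output = Nominal / (GDP deflator/100) = 6100.9 / 1.913 = 3189.18.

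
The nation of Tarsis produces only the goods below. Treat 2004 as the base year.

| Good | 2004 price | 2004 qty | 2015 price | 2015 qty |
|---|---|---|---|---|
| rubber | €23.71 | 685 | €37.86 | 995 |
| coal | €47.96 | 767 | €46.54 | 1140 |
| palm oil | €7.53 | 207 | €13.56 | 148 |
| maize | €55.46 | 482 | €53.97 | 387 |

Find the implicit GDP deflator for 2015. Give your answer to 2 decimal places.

Nominal GDP 2015 = 37.86·995 + 46.54·1140 + 13.56·148 + 53.97·387 = 113619.57.
Real GDP 2015 (at 2004 prices) = 23.71·995 + 47.96·1140 + 7.53·148 + 55.46·387 = 100843.31.
Deflator = Nominal/Real × 100 = 113619.57/100843.31 × 100 = 112.669.

112.67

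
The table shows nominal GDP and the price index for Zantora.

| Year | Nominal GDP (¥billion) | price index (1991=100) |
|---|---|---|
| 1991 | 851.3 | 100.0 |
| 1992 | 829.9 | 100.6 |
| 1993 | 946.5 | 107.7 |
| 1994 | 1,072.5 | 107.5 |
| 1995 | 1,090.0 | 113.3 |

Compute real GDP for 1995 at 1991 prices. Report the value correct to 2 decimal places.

Real GDP 1995 = 1090.0 / 1.133 = 962.05.

¥962.05 billion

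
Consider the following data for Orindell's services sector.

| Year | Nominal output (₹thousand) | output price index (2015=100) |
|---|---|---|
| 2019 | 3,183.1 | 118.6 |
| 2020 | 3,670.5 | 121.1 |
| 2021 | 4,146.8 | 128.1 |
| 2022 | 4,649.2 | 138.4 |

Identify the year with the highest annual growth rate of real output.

2020

2020: real = 3670.5/1.211 = 3030.97; growth vs 2019 (2683.90) = 12.93%.
2021: real = 4146.8/1.281 = 3237.16; growth vs 2020 (3030.97) = 6.80%.
2022: real = 4649.2/1.384 = 3359.25; growth vs 2021 (3237.16) = 3.77%.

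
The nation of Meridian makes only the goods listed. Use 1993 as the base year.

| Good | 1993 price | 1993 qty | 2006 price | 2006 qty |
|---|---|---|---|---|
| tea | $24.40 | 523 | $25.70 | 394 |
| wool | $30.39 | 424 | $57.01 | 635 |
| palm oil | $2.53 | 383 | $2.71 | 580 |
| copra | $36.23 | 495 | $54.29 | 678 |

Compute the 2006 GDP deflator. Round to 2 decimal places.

154.17

Nominal GDP 2006 = 25.70·394 + 57.01·635 + 2.71·580 + 54.29·678 = 84707.57.
Real GDP 2006 (at 1993 prices) = 24.40·394 + 30.39·635 + 2.53·580 + 36.23·678 = 54942.59.
Deflator = Nominal/Real × 100 = 84707.57/54942.59 × 100 = 154.175.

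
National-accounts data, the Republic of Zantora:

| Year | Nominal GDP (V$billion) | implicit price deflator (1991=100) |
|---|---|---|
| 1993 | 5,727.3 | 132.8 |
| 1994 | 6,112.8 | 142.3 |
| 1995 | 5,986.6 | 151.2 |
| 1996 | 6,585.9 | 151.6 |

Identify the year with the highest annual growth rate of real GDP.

1994: real = 6112.8/1.423 = 4295.71; growth vs 1993 (4312.73) = -0.39%.
1995: real = 5986.6/1.512 = 3959.39; growth vs 1994 (4295.71) = -7.83%.
1996: real = 6585.9/1.516 = 4344.26; growth vs 1995 (3959.39) = 9.72%.

1996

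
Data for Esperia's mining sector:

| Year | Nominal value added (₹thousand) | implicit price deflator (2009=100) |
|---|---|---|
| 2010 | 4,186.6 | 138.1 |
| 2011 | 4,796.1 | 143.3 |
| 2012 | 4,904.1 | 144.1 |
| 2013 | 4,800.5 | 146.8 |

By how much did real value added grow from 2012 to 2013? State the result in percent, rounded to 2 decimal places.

-3.91%

Real value added 2012 = 4904.1/1.441 = 3403.26.
Real value added 2013 = 4800.5/1.468 = 3270.10.
Change = 3270.10/3403.26 − 1 = -0.0391.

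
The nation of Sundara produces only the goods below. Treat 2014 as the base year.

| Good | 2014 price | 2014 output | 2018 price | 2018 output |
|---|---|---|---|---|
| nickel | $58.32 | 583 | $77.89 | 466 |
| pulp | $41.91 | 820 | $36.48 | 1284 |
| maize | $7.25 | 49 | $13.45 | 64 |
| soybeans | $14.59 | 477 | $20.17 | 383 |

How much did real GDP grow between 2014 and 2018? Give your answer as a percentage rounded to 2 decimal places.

Real GDP 2014 = Nominal GDP 2014 = 58.32·583 + 41.91·820 + 7.25·49 + 14.59·477 = 75681.44.
Real GDP 2018 (at 2014 prices) = 58.32·466 + 41.91·1284 + 7.25·64 + 14.59·383 = 87041.53.
Real growth = 87041.53/75681.44 − 1 = 0.1501.

15.01%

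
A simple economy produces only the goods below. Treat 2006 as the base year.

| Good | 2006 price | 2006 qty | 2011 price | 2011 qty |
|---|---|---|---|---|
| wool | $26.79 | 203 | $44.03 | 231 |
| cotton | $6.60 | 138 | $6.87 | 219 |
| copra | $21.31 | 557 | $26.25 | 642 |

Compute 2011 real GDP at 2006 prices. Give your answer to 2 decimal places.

Real GDP 2011 = Σ (p_2006 × q_2011) = 26.79·231 + 6.60·219 + 21.31·642 = 21314.91.

$21314.91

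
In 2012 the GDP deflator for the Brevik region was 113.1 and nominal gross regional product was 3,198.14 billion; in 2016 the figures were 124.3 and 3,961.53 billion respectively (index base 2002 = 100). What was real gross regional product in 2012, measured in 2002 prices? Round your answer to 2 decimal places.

Real gross regional product = Nominal / (GDP deflator/100) = 3198.14 / 1.131 = 2827.71.

2,827.71 billion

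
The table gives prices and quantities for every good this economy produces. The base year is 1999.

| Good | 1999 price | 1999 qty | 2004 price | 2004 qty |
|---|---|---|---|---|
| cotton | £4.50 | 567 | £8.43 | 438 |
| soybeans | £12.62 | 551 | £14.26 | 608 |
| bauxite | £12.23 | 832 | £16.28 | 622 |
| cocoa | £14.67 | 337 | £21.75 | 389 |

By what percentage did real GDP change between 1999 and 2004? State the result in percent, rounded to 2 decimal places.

-6.77%

Real GDP 1999 = Nominal GDP 1999 = 4.50·567 + 12.62·551 + 12.23·832 + 14.67·337 = 24624.27.
Real GDP 2004 (at 1999 prices) = 4.50·438 + 12.62·608 + 12.23·622 + 14.67·389 = 22957.65.
Real growth = 22957.65/24624.27 − 1 = -0.0677.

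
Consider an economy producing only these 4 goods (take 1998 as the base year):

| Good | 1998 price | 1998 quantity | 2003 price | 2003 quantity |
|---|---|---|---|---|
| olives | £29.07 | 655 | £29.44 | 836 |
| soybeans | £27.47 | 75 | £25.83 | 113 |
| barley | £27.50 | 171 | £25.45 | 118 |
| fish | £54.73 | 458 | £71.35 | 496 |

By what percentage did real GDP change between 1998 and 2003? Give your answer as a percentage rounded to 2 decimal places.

13.62%

Real GDP 1998 = Nominal GDP 1998 = 29.07·655 + 27.47·75 + 27.50·171 + 54.73·458 = 50869.94.
Real GDP 2003 (at 1998 prices) = 29.07·836 + 27.47·113 + 27.50·118 + 54.73·496 = 57797.71.
Real growth = 57797.71/50869.94 − 1 = 0.1362.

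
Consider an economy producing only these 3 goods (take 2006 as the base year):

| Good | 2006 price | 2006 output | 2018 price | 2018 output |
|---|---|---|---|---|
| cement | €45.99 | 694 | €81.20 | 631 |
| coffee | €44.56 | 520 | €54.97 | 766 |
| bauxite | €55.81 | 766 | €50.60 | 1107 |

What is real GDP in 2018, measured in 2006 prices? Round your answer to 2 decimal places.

€124934.32

Real GDP 2018 = Σ (p_2006 × q_2018) = 45.99·631 + 44.56·766 + 55.81·1107 = 124934.32.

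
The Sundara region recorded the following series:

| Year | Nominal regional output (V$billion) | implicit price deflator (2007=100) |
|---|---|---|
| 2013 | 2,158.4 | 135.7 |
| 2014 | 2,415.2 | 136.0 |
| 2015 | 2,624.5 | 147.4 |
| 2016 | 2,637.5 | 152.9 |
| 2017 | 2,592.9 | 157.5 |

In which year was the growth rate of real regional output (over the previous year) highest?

2014: real = 2415.2/1.360 = 1775.88; growth vs 2013 (1590.57) = 11.65%.
2015: real = 2624.5/1.474 = 1780.53; growth vs 2014 (1775.88) = 0.26%.
2016: real = 2637.5/1.529 = 1724.98; growth vs 2015 (1780.53) = -3.12%.
2017: real = 2592.9/1.575 = 1646.29; growth vs 2016 (1724.98) = -4.56%.

2014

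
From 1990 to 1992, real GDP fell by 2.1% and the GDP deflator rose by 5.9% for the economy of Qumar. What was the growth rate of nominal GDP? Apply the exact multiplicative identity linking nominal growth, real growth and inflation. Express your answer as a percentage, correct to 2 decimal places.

3.68%

(1 + g_nom) = (1 + g_real)(1 + π) = 0.9790 × 1.0590 = 1.03676.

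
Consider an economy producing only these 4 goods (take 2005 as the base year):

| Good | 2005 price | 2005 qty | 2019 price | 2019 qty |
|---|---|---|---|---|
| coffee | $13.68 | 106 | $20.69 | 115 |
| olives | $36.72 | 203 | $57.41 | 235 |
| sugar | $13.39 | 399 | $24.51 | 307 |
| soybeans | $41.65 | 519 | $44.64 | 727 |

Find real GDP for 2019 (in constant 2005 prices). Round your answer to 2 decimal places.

Real GDP 2019 = Σ (p_2005 × q_2019) = 13.68·115 + 36.72·235 + 13.39·307 + 41.65·727 = 44592.68.

$44592.68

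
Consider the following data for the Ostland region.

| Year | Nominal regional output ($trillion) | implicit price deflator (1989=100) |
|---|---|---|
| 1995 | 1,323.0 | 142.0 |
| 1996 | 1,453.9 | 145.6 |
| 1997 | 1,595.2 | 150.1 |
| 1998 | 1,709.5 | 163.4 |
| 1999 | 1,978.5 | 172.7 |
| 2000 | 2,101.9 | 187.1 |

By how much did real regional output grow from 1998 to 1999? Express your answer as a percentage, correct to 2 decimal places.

9.50%

Real regional output 1998 = 1709.5/1.634 = 1046.21.
Real regional output 1999 = 1978.5/1.727 = 1145.63.
Change = 1145.63/1046.21 − 1 = 0.0950.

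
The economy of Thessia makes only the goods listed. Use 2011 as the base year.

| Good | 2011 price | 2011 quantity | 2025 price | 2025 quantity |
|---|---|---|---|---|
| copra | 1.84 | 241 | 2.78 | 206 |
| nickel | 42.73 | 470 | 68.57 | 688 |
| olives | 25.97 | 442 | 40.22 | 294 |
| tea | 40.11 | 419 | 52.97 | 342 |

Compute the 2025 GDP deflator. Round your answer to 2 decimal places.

151.94

Nominal GDP 2025 = 2.78·206 + 68.57·688 + 40.22·294 + 52.97·342 = 77689.26.
Real GDP 2025 (at 2011 prices) = 1.84·206 + 42.73·688 + 25.97·294 + 40.11·342 = 51130.08.
Deflator = Nominal/Real × 100 = 77689.26/51130.08 × 100 = 151.944.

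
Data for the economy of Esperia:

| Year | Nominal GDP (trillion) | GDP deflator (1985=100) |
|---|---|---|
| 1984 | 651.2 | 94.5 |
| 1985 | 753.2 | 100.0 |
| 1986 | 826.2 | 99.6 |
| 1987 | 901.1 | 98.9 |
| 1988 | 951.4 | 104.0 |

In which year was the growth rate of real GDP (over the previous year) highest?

1985: real = 753.2/1.000 = 753.20; growth vs 1984 (689.10) = 9.30%.
1986: real = 826.2/0.996 = 829.52; growth vs 1985 (753.20) = 10.13%.
1987: real = 901.1/0.989 = 911.12; growth vs 1986 (829.52) = 9.84%.
1988: real = 951.4/1.040 = 914.81; growth vs 1987 (911.12) = 0.40%.

1986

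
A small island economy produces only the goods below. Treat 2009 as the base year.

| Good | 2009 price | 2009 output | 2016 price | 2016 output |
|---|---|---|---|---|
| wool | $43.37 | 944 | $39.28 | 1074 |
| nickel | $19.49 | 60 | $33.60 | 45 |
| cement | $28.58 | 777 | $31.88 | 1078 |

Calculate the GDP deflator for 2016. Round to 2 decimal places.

Nominal GDP 2016 = 39.28·1074 + 33.60·45 + 31.88·1078 = 78065.36.
Real GDP 2016 (at 2009 prices) = 43.37·1074 + 19.49·45 + 28.58·1078 = 78265.67.
Deflator = Nominal/Real × 100 = 78065.36/78265.67 × 100 = 99.744.

99.74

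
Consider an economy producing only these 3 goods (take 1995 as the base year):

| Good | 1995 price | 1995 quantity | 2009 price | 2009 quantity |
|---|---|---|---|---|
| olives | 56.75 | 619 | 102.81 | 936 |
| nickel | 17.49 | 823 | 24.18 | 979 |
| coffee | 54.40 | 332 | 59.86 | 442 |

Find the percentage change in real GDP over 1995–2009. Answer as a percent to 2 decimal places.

39.51%

Real GDP 1995 = Nominal GDP 1995 = 56.75·619 + 17.49·823 + 54.40·332 = 67583.32.
Real GDP 2009 (at 1995 prices) = 56.75·936 + 17.49·979 + 54.40·442 = 94285.51.
Real growth = 94285.51/67583.32 − 1 = 0.3951.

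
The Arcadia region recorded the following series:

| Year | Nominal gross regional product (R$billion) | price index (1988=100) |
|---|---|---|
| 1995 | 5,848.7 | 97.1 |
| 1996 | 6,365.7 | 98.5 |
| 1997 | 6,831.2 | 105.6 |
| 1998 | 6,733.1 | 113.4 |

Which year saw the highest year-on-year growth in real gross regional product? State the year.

1996

1996: real = 6365.7/0.985 = 6462.64; growth vs 1995 (6023.38) = 7.29%.
1997: real = 6831.2/1.056 = 6468.94; growth vs 1996 (6462.64) = 0.10%.
1998: real = 6733.1/1.134 = 5937.48; growth vs 1997 (6468.94) = -8.22%.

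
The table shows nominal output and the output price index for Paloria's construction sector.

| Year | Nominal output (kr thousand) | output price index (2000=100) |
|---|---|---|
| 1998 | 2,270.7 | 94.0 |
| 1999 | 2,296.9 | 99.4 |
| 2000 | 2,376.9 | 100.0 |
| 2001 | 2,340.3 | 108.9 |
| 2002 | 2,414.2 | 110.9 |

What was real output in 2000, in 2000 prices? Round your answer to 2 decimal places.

kr 2,376.90 thousand

Real output 2000 = 2376.9 / 1.000 = 2376.90.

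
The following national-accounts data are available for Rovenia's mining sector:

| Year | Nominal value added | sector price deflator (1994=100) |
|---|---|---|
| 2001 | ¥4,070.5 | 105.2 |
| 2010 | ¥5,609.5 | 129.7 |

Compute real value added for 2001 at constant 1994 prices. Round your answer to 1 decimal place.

Real value added = Nominal / (sector price deflator/100) = 4070.5 / 1.052 = 3869.30.

¥3,869.3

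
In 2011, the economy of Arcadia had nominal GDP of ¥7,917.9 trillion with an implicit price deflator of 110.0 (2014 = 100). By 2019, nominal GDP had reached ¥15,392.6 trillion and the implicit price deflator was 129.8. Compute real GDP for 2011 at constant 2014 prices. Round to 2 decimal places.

¥7,198.09 trillion

Real GDP = Nominal / (implicit price deflator/100) = 7917.9 / 1.100 = 7198.09.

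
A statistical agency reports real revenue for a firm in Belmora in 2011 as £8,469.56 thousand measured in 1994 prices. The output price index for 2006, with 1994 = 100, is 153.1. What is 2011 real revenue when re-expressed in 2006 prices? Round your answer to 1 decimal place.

Real revenue in 2006 prices = Real revenue in 1994 prices × (P_2006/P_1994) = 8469.56 × 1.531 = 12966.90.

£12,966.9 thousand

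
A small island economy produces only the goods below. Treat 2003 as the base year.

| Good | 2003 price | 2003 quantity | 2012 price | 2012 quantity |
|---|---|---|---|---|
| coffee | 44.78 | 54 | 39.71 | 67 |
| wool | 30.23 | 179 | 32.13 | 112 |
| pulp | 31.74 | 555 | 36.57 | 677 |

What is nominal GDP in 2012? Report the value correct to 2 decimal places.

31017.02

Nominal GDP 2012 = Σ (p_2012 × q_2012) = 39.71·67 + 32.13·112 + 36.57·677 = 31017.02.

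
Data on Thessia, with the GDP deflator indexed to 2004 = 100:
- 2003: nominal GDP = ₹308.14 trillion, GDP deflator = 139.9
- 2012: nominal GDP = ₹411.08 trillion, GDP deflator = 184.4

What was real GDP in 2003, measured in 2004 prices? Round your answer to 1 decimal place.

Real GDP = Nominal / (GDP deflator/100) = 308.14 / 1.399 = 220.26.

₹220.3 trillion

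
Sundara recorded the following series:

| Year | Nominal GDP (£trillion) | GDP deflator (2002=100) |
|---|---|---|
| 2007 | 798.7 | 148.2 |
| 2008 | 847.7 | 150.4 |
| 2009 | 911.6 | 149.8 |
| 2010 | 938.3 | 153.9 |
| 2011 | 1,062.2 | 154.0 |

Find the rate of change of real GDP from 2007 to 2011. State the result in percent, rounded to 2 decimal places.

Real GDP 2007 = 798.7/1.482 = 538.93.
Real GDP 2011 = 1062.2/1.540 = 689.74.
Change = 689.74/538.93 − 1 = 0.2798.

27.98%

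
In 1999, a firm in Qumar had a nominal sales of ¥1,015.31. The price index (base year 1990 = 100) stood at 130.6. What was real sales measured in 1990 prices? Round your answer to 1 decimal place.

Real sales = Nominal / (price index/100) = 1015.31 / 1.306 = 777.42.

¥777.4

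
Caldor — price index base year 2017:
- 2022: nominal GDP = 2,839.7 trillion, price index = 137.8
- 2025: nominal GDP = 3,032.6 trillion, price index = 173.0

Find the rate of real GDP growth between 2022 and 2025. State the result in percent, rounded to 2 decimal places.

Deflate each year: 2022 → 2839.7/1.378 = 2060.74; 2025 → 3032.6/1.730 = 1752.95.
So real GDP changed by 1752.95/2060.74 − 1 = -0.1494, i.e. -14.94%.

-14.94%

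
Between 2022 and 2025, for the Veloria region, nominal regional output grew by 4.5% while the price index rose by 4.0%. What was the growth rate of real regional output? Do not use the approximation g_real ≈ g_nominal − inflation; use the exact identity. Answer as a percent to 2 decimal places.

0.48%

(1 + g_nom) = (1 + g_real)(1 + π), so g_real = 1.0450 / 1.0400 − 1 = 0.00481.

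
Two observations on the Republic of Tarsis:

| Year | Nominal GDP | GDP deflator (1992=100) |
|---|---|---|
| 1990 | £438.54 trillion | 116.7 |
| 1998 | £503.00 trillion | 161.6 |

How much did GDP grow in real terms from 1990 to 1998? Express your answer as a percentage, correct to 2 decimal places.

-17.17%

Real GDP 1990 = 438.54 / 1.167 = 375.78.
Real GDP 1998 = 503.00 / 1.616 = 311.26.
Real growth = 311.26 / 375.78 − 1 = -0.1717.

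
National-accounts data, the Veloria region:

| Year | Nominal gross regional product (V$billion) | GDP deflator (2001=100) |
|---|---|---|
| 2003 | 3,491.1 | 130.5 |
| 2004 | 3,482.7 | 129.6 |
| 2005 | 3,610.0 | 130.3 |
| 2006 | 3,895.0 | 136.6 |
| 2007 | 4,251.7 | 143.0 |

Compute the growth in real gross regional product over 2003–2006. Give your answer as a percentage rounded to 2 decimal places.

Real gross regional product 2003 = 3491.1/1.305 = 2675.17.
Real gross regional product 2006 = 3895.0/1.366 = 2851.39.
Change = 2851.39/2675.17 − 1 = 0.0659.

6.59%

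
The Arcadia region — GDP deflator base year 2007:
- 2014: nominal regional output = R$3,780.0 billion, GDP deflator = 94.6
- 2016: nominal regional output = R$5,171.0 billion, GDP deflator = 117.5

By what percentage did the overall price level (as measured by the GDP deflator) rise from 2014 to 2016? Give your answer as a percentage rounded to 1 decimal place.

Price-level change = 117.5 / 94.6 − 1 = 0.2421.

24.2%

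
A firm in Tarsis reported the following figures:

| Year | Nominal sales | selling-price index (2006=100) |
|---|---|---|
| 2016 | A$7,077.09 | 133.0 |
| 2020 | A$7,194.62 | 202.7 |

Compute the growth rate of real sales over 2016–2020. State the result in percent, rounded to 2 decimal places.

-33.30%

Real sales 2016 = 7077.09 / 1.330 = 5321.12.
Real sales 2020 = 7194.62 / 2.027 = 3549.39.
Real growth = 3549.39 / 5321.12 − 1 = -0.3330.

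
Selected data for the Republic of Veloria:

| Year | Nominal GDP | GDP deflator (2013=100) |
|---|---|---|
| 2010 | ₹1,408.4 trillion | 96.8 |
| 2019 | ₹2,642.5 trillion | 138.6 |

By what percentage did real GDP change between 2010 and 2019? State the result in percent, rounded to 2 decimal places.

Real GDP 2010 = 1408.4 / 0.968 = 1454.96.
Real GDP 2019 = 2642.5 / 1.386 = 1906.57.
Real growth = 1906.57 / 1454.96 − 1 = 0.3104.

31.04%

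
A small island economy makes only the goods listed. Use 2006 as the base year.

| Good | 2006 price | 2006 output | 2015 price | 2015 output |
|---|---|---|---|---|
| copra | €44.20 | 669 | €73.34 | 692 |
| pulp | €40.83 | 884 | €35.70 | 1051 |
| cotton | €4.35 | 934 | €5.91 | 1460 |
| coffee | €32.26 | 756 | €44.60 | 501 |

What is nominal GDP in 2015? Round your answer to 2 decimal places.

€119245.18

Nominal GDP 2015 = Σ (p_2015 × q_2015) = 73.34·692 + 35.70·1051 + 5.91·1460 + 44.60·501 = 119245.18.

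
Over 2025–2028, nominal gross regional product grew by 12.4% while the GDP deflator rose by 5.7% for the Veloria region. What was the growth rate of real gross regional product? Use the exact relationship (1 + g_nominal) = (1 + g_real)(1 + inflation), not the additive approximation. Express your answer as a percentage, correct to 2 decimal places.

6.34%

(1 + g_nom) = (1 + g_real)(1 + π), so g_real = 1.1240 / 1.0570 − 1 = 0.06339.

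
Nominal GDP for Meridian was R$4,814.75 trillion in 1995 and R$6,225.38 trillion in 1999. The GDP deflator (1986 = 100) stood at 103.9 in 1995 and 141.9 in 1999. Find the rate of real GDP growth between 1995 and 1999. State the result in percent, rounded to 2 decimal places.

-5.33%

Real GDP 1995 = 4814.75 / 1.039 = 4634.02.
Real GDP 1999 = 6225.38 / 1.419 = 4387.16.
Real growth = 4387.16 / 4634.02 − 1 = -0.0533.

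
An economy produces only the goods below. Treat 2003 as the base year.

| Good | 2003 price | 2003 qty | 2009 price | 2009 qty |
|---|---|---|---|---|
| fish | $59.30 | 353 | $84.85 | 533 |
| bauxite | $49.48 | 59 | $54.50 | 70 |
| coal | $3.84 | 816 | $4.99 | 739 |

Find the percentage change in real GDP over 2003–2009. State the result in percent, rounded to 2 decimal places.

40.48%

Real GDP 2003 = Nominal GDP 2003 = 59.30·353 + 49.48·59 + 3.84·816 = 26985.66.
Real GDP 2009 (at 2003 prices) = 59.30·533 + 49.48·70 + 3.84·739 = 37908.26.
Real growth = 37908.26/26985.66 − 1 = 0.4048.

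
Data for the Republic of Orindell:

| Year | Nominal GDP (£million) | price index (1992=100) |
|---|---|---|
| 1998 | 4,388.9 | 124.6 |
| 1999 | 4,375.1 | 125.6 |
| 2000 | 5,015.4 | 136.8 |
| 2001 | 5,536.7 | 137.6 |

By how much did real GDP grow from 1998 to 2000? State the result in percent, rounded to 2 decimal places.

Real GDP 1998 = 4388.9/1.246 = 3522.39.
Real GDP 2000 = 5015.4/1.368 = 3666.23.
Change = 3666.23/3522.39 − 1 = 0.0408.

4.08%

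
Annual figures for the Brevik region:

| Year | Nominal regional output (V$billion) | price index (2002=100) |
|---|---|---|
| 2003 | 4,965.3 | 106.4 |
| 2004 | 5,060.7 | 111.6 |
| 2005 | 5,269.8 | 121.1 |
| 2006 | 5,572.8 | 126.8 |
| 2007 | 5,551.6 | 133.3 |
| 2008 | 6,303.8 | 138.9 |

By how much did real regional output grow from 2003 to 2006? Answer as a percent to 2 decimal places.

Real regional output 2003 = 4965.3/1.064 = 4666.64.
Real regional output 2006 = 5572.8/1.268 = 4394.95.
Change = 4394.95/4666.64 − 1 = -0.0582.

-5.82%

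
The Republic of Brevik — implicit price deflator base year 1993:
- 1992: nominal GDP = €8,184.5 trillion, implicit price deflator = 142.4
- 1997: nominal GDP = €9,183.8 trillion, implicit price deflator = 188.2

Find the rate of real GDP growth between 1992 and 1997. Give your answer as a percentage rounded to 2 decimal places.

-15.10%

Deflate each year: 1992 → 8184.5/1.424 = 5747.54; 1997 → 9183.8/1.882 = 4879.81.
So real GDP changed by 4879.81/5747.54 − 1 = -0.1510, i.e. -15.10%.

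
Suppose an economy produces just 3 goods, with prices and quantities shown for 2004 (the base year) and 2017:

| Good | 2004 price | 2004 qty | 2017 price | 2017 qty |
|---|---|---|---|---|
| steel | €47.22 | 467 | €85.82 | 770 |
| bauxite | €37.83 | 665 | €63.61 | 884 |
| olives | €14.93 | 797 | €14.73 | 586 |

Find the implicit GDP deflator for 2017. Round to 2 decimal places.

166.70

Nominal GDP 2017 = 85.82·770 + 63.61·884 + 14.73·586 = 130944.42.
Real GDP 2017 (at 2004 prices) = 47.22·770 + 37.83·884 + 14.93·586 = 78550.10.
Deflator = Nominal/Real × 100 = 130944.42/78550.10 × 100 = 166.702.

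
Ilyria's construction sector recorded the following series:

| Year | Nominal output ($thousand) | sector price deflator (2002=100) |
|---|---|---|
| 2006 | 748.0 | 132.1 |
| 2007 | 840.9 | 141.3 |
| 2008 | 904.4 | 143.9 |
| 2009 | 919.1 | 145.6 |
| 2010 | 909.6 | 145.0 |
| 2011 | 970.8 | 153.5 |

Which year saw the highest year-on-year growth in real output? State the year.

2007: real = 840.9/1.413 = 595.12; growth vs 2006 (566.24) = 5.10%.
2008: real = 904.4/1.439 = 628.49; growth vs 2007 (595.12) = 5.61%.
2009: real = 919.1/1.456 = 631.25; growth vs 2008 (628.49) = 0.44%.
2010: real = 909.6/1.450 = 627.31; growth vs 2009 (631.25) = -0.62%.
2011: real = 970.8/1.535 = 632.44; growth vs 2010 (627.31) = 0.82%.

2008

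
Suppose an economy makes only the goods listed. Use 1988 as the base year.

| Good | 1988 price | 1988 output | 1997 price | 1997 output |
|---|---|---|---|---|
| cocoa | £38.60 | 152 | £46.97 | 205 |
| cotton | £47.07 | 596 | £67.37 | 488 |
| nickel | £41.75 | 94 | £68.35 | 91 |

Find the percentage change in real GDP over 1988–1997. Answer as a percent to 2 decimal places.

-8.36%

Real GDP 1988 = Nominal GDP 1988 = 38.60·152 + 47.07·596 + 41.75·94 = 37845.42.
Real GDP 1997 (at 1988 prices) = 38.60·205 + 47.07·488 + 41.75·91 = 34682.41.
Real growth = 34682.41/37845.42 − 1 = -0.0836.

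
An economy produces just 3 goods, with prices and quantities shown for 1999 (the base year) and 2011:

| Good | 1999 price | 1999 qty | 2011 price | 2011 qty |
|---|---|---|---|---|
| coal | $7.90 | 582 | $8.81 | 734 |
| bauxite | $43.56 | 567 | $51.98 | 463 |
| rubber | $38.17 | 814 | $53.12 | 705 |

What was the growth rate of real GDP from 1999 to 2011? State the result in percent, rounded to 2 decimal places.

-12.41%

Real GDP 1999 = Nominal GDP 1999 = 7.90·582 + 43.56·567 + 38.17·814 = 60366.70.
Real GDP 2011 (at 1999 prices) = 7.90·734 + 43.56·463 + 38.17·705 = 52876.73.
Real growth = 52876.73/60366.70 − 1 = -0.1241.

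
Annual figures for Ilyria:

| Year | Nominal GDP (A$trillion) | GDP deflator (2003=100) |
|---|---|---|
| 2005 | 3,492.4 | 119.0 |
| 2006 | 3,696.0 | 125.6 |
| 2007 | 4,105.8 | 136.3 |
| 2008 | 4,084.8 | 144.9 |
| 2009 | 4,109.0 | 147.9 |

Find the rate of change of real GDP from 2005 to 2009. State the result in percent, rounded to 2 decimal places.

-5.33%

Real GDP 2005 = 3492.4/1.190 = 2934.79.
Real GDP 2009 = 4109.0/1.479 = 2778.23.
Change = 2778.23/2934.79 − 1 = -0.0533.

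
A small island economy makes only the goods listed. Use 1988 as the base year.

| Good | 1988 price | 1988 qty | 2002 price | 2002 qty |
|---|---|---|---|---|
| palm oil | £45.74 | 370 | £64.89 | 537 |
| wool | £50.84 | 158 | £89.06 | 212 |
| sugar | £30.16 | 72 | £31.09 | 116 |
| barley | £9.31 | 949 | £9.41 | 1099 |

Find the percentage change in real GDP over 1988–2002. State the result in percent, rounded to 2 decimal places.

36.45%

Real GDP 1988 = Nominal GDP 1988 = 45.74·370 + 50.84·158 + 30.16·72 + 9.31·949 = 35963.23.
Real GDP 2002 (at 1988 prices) = 45.74·537 + 50.84·212 + 30.16·116 + 9.31·1099 = 49070.71.
Real growth = 49070.71/35963.23 − 1 = 0.3645.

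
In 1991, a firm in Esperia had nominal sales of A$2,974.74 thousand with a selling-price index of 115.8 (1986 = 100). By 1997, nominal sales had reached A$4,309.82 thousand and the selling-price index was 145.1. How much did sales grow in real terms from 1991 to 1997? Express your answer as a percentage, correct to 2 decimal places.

15.62%

Real sales 1991 = 2974.74 / 1.158 = 2568.86.
Real sales 1997 = 4309.82 / 1.451 = 2970.24.
Real growth = 2970.24 / 2568.86 − 1 = 0.1562.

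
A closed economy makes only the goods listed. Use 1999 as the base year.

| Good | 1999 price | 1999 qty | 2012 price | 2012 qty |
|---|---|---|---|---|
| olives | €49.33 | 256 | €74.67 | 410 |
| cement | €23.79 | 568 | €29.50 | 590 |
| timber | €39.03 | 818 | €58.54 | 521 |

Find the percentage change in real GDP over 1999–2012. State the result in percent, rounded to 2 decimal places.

Real GDP 1999 = Nominal GDP 1999 = 49.33·256 + 23.79·568 + 39.03·818 = 58067.74.
Real GDP 2012 (at 1999 prices) = 49.33·410 + 23.79·590 + 39.03·521 = 54596.03.
Real growth = 54596.03/58067.74 − 1 = -0.0598.

-5.98%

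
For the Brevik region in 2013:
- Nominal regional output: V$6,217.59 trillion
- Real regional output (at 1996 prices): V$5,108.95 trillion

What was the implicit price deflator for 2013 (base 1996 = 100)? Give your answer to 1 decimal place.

121.7

implicit price deflator = (Nominal / Real) × 100 = 6217.59 / 5108.95 × 100 = 121.70.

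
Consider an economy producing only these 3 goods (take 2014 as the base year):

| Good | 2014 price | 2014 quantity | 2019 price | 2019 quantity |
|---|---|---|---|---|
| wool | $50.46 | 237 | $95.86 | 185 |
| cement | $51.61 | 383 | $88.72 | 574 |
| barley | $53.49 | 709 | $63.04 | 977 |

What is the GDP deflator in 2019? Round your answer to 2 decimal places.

Nominal GDP 2019 = 95.86·185 + 88.72·574 + 63.04·977 = 130249.46.
Real GDP 2019 (at 2014 prices) = 50.46·185 + 51.61·574 + 53.49·977 = 91218.97.
Deflator = Nominal/Real × 100 = 130249.46/91218.97 × 100 = 142.788.

142.79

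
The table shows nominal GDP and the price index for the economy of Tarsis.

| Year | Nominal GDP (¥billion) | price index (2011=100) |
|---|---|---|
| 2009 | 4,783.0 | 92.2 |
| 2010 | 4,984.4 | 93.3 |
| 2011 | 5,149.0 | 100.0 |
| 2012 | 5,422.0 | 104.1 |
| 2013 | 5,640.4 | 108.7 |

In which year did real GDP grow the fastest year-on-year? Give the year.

2010

2010: real = 4984.4/0.933 = 5342.34; growth vs 2009 (5187.64) = 2.98%.
2011: real = 5149.0/1.000 = 5149.00; growth vs 2010 (5342.34) = -3.62%.
2012: real = 5422.0/1.041 = 5208.45; growth vs 2011 (5149.00) = 1.15%.
2013: real = 5640.4/1.087 = 5188.96; growth vs 2012 (5208.45) = -0.37%.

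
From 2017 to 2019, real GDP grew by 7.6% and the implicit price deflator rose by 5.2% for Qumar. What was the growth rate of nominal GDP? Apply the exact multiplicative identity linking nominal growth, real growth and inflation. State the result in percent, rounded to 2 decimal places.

13.20%

(1 + g_nom) = (1 + g_real)(1 + π) = 1.0760 × 1.0520 = 1.13195.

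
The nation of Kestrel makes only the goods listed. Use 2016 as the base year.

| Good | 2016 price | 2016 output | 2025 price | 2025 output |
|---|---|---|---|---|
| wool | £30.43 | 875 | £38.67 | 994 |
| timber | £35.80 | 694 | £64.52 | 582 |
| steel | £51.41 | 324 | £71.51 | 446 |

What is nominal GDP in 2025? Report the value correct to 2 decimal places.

£107882.08

Nominal GDP 2025 = Σ (p_2025 × q_2025) = 38.67·994 + 64.52·582 + 71.51·446 = 107882.08.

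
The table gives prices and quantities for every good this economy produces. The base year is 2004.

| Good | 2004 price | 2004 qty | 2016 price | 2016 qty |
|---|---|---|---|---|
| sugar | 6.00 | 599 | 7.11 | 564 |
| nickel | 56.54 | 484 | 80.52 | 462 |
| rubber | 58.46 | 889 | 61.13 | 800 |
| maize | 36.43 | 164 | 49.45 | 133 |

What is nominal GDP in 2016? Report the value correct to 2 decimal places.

96691.13

Nominal GDP 2016 = Σ (p_2016 × q_2016) = 7.11·564 + 80.52·462 + 61.13·800 + 49.45·133 = 96691.13.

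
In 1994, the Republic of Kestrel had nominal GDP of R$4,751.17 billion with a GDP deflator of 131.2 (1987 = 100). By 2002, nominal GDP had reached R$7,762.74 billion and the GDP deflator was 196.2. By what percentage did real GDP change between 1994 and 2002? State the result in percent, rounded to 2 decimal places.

9.26%

Deflate each year: 1994 → 4751.17/1.312 = 3621.32; 2002 → 7762.74/1.962 = 3956.54.
So real GDP changed by 3956.54/3621.32 − 1 = 0.0926, i.e. 9.26%.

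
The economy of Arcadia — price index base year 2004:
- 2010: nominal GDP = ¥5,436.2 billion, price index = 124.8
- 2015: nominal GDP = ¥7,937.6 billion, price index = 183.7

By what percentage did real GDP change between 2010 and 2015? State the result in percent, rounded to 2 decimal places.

-0.80%

Deflate each year: 2010 → 5436.2/1.248 = 4355.93; 2015 → 7937.6/1.837 = 4320.96.
So real GDP changed by 4320.96/4355.93 − 1 = -0.0080, i.e. -0.80%.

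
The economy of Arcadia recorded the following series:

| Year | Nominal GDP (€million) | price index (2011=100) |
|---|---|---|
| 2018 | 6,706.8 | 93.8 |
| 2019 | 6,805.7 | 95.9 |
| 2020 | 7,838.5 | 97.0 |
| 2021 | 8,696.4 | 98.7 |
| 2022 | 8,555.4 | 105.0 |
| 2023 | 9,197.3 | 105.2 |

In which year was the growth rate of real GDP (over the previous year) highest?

2019: real = 6805.7/0.959 = 7096.66; growth vs 2018 (7150.11) = -0.75%.
2020: real = 7838.5/0.970 = 8080.93; growth vs 2019 (7096.66) = 13.87%.
2021: real = 8696.4/0.987 = 8810.94; growth vs 2020 (8080.93) = 9.03%.
2022: real = 8555.4/1.050 = 8148.00; growth vs 2021 (8810.94) = -7.52%.
2023: real = 9197.3/1.052 = 8742.68; growth vs 2022 (8148.00) = 7.30%.

2020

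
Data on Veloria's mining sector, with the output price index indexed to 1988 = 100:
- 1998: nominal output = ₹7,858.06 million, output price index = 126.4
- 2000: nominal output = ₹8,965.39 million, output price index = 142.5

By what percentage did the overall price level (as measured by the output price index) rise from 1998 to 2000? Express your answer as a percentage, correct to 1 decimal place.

12.7%

Price-level change = 142.5 / 126.4 − 1 = 0.1274.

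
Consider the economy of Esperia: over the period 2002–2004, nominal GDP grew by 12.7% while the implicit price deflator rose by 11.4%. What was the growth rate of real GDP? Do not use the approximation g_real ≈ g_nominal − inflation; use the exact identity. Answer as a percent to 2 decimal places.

1.17%

(1 + g_nom) = (1 + g_real)(1 + π), so g_real = 1.1270 / 1.1140 − 1 = 0.01167.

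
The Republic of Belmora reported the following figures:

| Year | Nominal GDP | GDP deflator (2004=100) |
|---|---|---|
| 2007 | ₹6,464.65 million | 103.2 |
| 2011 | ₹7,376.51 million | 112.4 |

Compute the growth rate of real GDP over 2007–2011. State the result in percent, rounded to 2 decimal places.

4.77%

Deflate each year: 2007 → 6464.65/1.032 = 6264.20; 2011 → 7376.51/1.124 = 6562.73.
So real GDP changed by 6562.73/6264.20 − 1 = 0.0477, i.e. 4.77%.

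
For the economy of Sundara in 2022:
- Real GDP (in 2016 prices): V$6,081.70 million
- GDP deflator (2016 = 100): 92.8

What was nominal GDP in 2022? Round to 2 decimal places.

Nominal GDP = Real × (GDP deflator/100) = 6081.70 × 0.928 = 5643.82.

V$5,643.82 million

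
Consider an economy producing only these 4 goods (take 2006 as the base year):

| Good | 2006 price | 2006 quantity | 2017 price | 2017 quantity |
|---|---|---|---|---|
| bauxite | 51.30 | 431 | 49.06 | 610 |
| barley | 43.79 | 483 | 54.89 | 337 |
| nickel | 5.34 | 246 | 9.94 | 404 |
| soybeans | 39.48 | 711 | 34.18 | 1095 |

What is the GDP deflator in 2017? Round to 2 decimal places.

98.28

Nominal GDP 2017 = 49.06·610 + 54.89·337 + 9.94·404 + 34.18·1095 = 89867.39.
Real GDP 2017 (at 2006 prices) = 51.30·610 + 43.79·337 + 5.34·404 + 39.48·1095 = 91438.19.
Deflator = Nominal/Real × 100 = 89867.39/91438.19 × 100 = 98.282.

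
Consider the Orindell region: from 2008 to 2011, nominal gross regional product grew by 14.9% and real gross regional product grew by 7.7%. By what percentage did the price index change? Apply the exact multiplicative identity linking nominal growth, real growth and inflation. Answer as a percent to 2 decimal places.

(1 + g_nom) = (1 + g_real)(1 + π), so π = 1.1490 / 1.0770 − 1 = 0.06685.

6.69%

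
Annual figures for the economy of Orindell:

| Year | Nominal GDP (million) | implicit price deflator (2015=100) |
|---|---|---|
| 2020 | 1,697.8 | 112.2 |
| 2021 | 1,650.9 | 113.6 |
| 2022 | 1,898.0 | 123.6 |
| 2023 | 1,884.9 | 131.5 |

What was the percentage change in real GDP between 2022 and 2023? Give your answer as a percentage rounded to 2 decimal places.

-6.66%

Real GDP 2022 = 1898.0/1.236 = 1535.60.
Real GDP 2023 = 1884.9/1.315 = 1433.38.
Change = 1433.38/1535.60 − 1 = -0.0666.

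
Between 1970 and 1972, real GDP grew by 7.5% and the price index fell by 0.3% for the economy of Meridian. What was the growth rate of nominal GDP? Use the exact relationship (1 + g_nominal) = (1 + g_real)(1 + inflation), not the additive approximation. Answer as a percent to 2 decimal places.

(1 + g_nom) = (1 + g_real)(1 + π) = 1.0750 × 0.9970 = 1.07178.

7.18%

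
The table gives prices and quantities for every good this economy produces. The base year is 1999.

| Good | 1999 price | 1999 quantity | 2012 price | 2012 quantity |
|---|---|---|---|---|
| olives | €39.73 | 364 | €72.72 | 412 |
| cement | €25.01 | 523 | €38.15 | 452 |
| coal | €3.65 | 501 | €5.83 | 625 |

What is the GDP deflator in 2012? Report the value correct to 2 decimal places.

169.75

Nominal GDP 2012 = 72.72·412 + 38.15·452 + 5.83·625 = 50848.19.
Real GDP 2012 (at 1999 prices) = 39.73·412 + 25.01·452 + 3.65·625 = 29954.53.
Deflator = Nominal/Real × 100 = 50848.19/29954.53 × 100 = 169.751.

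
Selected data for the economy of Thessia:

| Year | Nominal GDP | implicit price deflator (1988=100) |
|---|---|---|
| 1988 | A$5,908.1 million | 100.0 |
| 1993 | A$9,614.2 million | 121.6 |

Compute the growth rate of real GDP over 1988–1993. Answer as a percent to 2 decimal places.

Real GDP 1988 = 5908.1 / 1.000 = 5908.10.
Real GDP 1993 = 9614.2 / 1.216 = 7906.41.
Real growth = 7906.41 / 5908.10 − 1 = 0.3382.

33.82%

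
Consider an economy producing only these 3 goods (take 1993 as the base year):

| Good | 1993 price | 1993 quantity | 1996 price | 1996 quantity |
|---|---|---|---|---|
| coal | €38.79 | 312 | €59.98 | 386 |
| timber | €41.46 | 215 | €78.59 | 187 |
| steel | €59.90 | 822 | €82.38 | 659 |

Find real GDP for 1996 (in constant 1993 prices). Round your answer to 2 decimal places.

Real GDP 1996 = Σ (p_1993 × q_1996) = 38.79·386 + 41.46·187 + 59.90·659 = 62200.06.

€62200.06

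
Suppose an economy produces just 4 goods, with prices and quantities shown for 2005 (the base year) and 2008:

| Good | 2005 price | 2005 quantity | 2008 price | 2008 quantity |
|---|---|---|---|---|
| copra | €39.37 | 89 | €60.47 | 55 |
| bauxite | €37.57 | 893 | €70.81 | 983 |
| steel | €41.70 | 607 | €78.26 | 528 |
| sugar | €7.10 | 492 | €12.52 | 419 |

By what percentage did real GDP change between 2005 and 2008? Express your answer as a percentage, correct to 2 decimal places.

Real GDP 2005 = Nominal GDP 2005 = 39.37·89 + 37.57·893 + 41.70·607 + 7.10·492 = 65859.04.
Real GDP 2008 (at 2005 prices) = 39.37·55 + 37.57·983 + 41.70·528 + 7.10·419 = 64089.16.
Real growth = 64089.16/65859.04 − 1 = -0.0269.

-2.69%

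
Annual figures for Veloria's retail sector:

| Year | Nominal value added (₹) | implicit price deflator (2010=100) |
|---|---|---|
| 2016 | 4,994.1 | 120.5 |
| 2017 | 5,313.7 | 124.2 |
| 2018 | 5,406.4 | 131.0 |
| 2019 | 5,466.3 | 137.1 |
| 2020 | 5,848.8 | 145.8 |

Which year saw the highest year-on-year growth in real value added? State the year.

2017

2017: real = 5313.7/1.242 = 4278.34; growth vs 2016 (4144.48) = 3.23%.
2018: real = 5406.4/1.310 = 4127.02; growth vs 2017 (4278.34) = -3.54%.
2019: real = 5466.3/1.371 = 3987.09; growth vs 2018 (4127.02) = -3.39%.
2020: real = 5848.8/1.458 = 4011.52; growth vs 2019 (3987.09) = 0.61%.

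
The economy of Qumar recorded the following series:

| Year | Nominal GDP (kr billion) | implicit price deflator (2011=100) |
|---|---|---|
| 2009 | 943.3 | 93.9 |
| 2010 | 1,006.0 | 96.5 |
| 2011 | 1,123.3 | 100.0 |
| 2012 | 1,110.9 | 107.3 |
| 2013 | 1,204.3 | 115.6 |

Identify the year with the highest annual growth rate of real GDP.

2010: real = 1006.0/0.965 = 1042.49; growth vs 2009 (1004.58) = 3.77%.
2011: real = 1123.3/1.000 = 1123.30; growth vs 2010 (1042.49) = 7.75%.
2012: real = 1110.9/1.073 = 1035.32; growth vs 2011 (1123.30) = -7.83%.
2013: real = 1204.3/1.156 = 1041.78; growth vs 2012 (1035.32) = 0.62%.

2011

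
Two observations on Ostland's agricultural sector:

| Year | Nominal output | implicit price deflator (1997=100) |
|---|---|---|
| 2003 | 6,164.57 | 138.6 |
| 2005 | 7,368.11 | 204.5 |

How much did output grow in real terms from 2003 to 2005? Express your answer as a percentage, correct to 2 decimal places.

-18.99%

Deflate each year: 2003 → 6164.57/1.386 = 4447.74; 2005 → 7368.11/2.045 = 3602.99.
So real output changed by 3602.99/4447.74 − 1 = -0.1899, i.e. -18.99%.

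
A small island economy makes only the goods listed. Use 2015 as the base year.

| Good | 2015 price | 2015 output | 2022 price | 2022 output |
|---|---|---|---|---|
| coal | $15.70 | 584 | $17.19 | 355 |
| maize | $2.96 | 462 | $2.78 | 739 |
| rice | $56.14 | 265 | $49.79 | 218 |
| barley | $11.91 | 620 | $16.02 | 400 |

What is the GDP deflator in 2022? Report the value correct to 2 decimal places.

102.65

Nominal GDP 2022 = 17.19·355 + 2.78·739 + 49.79·218 + 16.02·400 = 25419.09.
Real GDP 2022 (at 2015 prices) = 15.70·355 + 2.96·739 + 56.14·218 + 11.91·400 = 24763.46.
Deflator = Nominal/Real × 100 = 25419.09/24763.46 × 100 = 102.648.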